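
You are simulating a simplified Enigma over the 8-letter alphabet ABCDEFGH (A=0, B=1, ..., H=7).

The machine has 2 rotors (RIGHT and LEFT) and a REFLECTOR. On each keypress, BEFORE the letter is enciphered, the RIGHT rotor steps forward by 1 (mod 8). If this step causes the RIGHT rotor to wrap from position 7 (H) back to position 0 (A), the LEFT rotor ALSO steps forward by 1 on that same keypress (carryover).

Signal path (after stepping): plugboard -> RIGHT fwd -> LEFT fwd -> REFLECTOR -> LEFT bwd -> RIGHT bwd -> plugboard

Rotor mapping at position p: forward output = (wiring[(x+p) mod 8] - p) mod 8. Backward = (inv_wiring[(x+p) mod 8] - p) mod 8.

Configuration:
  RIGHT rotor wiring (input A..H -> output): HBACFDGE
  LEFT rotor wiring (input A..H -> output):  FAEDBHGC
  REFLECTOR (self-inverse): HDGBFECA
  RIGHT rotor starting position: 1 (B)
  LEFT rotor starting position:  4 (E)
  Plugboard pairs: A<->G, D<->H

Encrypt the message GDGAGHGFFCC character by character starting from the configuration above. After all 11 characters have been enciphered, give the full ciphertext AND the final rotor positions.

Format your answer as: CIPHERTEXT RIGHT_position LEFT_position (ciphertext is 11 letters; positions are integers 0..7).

Answer: DCADDAHADAB 4 5

Derivation:
Char 1 ('G'): step: R->2, L=4; G->plug->A->R->G->L->A->refl->H->L'->H->R'->H->plug->D
Char 2 ('D'): step: R->3, L=4; D->plug->H->R->F->L->E->refl->F->L'->A->R'->C->plug->C
Char 3 ('G'): step: R->4, L=4; G->plug->A->R->B->L->D->refl->B->L'->E->R'->G->plug->A
Char 4 ('A'): step: R->5, L=4; A->plug->G->R->F->L->E->refl->F->L'->A->R'->H->plug->D
Char 5 ('G'): step: R->6, L=4; G->plug->A->R->A->L->F->refl->E->L'->F->R'->H->plug->D
Char 6 ('H'): step: R->7, L=4; H->plug->D->R->B->L->D->refl->B->L'->E->R'->G->plug->A
Char 7 ('G'): step: R->0, L->5 (L advanced); G->plug->A->R->H->L->E->refl->F->L'->C->R'->D->plug->H
Char 8 ('F'): step: R->1, L=5; F->plug->F->R->F->L->H->refl->A->L'->D->R'->G->plug->A
Char 9 ('F'): step: R->2, L=5; F->plug->F->R->C->L->F->refl->E->L'->H->R'->H->plug->D
Char 10 ('C'): step: R->3, L=5; C->plug->C->R->A->L->C->refl->G->L'->G->R'->G->plug->A
Char 11 ('C'): step: R->4, L=5; C->plug->C->R->C->L->F->refl->E->L'->H->R'->B->plug->B
Final: ciphertext=DCADDAHADAB, RIGHT=4, LEFT=5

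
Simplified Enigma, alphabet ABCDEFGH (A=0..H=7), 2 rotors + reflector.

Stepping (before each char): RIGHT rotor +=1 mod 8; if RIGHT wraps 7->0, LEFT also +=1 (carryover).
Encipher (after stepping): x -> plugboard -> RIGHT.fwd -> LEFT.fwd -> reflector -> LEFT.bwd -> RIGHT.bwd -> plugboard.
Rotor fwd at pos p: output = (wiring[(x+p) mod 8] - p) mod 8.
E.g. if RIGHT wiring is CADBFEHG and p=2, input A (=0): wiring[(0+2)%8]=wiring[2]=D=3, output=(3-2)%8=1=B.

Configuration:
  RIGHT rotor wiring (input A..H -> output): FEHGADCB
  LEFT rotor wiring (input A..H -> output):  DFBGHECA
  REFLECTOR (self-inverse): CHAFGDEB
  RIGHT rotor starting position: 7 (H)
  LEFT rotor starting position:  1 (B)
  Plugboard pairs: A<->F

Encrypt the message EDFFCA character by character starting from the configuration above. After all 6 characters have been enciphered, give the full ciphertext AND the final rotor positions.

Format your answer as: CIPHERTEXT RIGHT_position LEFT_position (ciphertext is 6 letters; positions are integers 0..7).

Answer: DEDHAE 5 2

Derivation:
Char 1 ('E'): step: R->0, L->2 (L advanced); E->plug->E->R->A->L->H->refl->B->L'->G->R'->D->plug->D
Char 2 ('D'): step: R->1, L=2; D->plug->D->R->H->L->D->refl->F->L'->C->R'->E->plug->E
Char 3 ('F'): step: R->2, L=2; F->plug->A->R->F->L->G->refl->E->L'->B->R'->D->plug->D
Char 4 ('F'): step: R->3, L=2; F->plug->A->R->D->L->C->refl->A->L'->E->R'->H->plug->H
Char 5 ('C'): step: R->4, L=2; C->plug->C->R->G->L->B->refl->H->L'->A->R'->F->plug->A
Char 6 ('A'): step: R->5, L=2; A->plug->F->R->C->L->F->refl->D->L'->H->R'->E->plug->E
Final: ciphertext=DEDHAE, RIGHT=5, LEFT=2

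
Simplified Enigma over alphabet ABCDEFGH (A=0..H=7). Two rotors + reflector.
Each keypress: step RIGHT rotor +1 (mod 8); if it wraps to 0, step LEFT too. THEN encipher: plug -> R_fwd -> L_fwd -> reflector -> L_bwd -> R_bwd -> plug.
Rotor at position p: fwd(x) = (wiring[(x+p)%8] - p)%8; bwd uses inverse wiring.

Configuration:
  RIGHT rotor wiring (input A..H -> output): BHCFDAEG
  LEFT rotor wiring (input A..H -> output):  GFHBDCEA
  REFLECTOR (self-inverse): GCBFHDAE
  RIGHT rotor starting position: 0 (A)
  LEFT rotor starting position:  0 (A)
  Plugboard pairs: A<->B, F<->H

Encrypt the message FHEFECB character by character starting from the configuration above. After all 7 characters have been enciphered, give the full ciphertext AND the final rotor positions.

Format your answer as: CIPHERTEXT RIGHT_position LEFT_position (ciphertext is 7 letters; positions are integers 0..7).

Answer: ECCAFGC 7 0

Derivation:
Char 1 ('F'): step: R->1, L=0; F->plug->H->R->A->L->G->refl->A->L'->H->R'->E->plug->E
Char 2 ('H'): step: R->2, L=0; H->plug->F->R->E->L->D->refl->F->L'->B->R'->C->plug->C
Char 3 ('E'): step: R->3, L=0; E->plug->E->R->D->L->B->refl->C->L'->F->R'->C->plug->C
Char 4 ('F'): step: R->4, L=0; F->plug->H->R->B->L->F->refl->D->L'->E->R'->B->plug->A
Char 5 ('E'): step: R->5, L=0; E->plug->E->R->C->L->H->refl->E->L'->G->R'->H->plug->F
Char 6 ('C'): step: R->6, L=0; C->plug->C->R->D->L->B->refl->C->L'->F->R'->G->plug->G
Char 7 ('B'): step: R->7, L=0; B->plug->A->R->H->L->A->refl->G->L'->A->R'->C->plug->C
Final: ciphertext=ECCAFGC, RIGHT=7, LEFT=0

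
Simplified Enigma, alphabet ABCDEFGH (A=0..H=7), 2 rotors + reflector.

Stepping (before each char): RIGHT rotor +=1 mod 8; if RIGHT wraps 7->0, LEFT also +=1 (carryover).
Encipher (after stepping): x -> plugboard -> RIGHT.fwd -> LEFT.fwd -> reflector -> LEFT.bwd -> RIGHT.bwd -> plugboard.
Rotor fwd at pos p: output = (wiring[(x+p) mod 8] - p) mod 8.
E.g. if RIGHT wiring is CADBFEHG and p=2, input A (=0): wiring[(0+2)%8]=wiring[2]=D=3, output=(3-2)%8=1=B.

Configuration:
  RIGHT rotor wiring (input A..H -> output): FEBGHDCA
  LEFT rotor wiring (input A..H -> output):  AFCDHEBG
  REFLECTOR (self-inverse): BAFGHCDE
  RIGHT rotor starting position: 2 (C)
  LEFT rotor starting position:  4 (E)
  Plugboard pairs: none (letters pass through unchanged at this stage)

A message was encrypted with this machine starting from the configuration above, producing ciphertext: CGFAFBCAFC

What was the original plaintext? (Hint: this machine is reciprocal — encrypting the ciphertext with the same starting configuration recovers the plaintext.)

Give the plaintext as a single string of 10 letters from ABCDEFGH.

Char 1 ('C'): step: R->3, L=4; C->plug->C->R->A->L->D->refl->G->L'->G->R'->H->plug->H
Char 2 ('G'): step: R->4, L=4; G->plug->G->R->F->L->B->refl->A->L'->B->R'->E->plug->E
Char 3 ('F'): step: R->5, L=4; F->plug->F->R->E->L->E->refl->H->L'->H->R'->E->plug->E
Char 4 ('A'): step: R->6, L=4; A->plug->A->R->E->L->E->refl->H->L'->H->R'->C->plug->C
Char 5 ('F'): step: R->7, L=4; F->plug->F->R->A->L->D->refl->G->L'->G->R'->B->plug->B
Char 6 ('B'): step: R->0, L->5 (L advanced); B->plug->B->R->E->L->A->refl->B->L'->C->R'->G->plug->G
Char 7 ('C'): step: R->1, L=5; C->plug->C->R->F->L->F->refl->C->L'->H->R'->G->plug->G
Char 8 ('A'): step: R->2, L=5; A->plug->A->R->H->L->C->refl->F->L'->F->R'->C->plug->C
Char 9 ('F'): step: R->3, L=5; F->plug->F->R->C->L->B->refl->A->L'->E->R'->B->plug->B
Char 10 ('C'): step: R->4, L=5; C->plug->C->R->G->L->G->refl->D->L'->D->R'->A->plug->A

Answer: HEECBGGCBA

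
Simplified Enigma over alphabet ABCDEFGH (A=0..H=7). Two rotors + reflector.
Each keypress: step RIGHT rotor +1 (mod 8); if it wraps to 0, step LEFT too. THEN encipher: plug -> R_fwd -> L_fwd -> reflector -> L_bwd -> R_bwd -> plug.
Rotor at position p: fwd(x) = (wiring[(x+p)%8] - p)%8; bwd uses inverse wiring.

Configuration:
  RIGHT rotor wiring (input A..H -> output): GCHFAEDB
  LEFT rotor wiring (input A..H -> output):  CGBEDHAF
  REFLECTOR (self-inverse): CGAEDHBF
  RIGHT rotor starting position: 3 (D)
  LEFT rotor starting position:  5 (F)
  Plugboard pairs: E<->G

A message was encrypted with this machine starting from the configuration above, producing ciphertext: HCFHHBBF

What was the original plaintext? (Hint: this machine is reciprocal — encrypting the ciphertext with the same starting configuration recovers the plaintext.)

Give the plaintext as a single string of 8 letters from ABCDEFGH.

Answer: DADBAAHD

Derivation:
Char 1 ('H'): step: R->4, L=5; H->plug->H->R->B->L->D->refl->E->L'->F->R'->D->plug->D
Char 2 ('C'): step: R->5, L=5; C->plug->C->R->E->L->B->refl->G->L'->H->R'->A->plug->A
Char 3 ('F'): step: R->6, L=5; F->plug->F->R->H->L->G->refl->B->L'->E->R'->D->plug->D
Char 4 ('H'): step: R->7, L=5; H->plug->H->R->E->L->B->refl->G->L'->H->R'->B->plug->B
Char 5 ('H'): step: R->0, L->6 (L advanced); H->plug->H->R->B->L->H->refl->F->L'->G->R'->A->plug->A
Char 6 ('B'): step: R->1, L=6; B->plug->B->R->G->L->F->refl->H->L'->B->R'->A->plug->A
Char 7 ('B'): step: R->2, L=6; B->plug->B->R->D->L->A->refl->C->L'->A->R'->H->plug->H
Char 8 ('F'): step: R->3, L=6; F->plug->F->R->D->L->A->refl->C->L'->A->R'->D->plug->D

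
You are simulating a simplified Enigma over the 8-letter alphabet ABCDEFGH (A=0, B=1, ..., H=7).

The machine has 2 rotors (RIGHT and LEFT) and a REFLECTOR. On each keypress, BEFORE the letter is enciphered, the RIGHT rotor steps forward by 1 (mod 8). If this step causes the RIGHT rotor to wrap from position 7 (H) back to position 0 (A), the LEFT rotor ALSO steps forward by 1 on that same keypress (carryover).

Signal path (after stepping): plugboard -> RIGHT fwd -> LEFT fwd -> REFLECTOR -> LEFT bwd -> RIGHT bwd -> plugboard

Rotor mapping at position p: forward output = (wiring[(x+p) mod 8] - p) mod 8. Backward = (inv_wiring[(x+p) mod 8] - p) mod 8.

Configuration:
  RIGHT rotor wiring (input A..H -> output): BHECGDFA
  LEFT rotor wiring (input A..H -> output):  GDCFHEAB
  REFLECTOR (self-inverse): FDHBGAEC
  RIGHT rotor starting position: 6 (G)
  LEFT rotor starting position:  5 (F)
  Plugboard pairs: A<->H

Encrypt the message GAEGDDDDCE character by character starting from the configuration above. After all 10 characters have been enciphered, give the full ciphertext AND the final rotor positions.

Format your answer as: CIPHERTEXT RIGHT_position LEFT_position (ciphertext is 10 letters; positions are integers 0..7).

Char 1 ('G'): step: R->7, L=5; G->plug->G->R->E->L->G->refl->E->L'->C->R'->B->plug->B
Char 2 ('A'): step: R->0, L->6 (L advanced); A->plug->H->R->A->L->C->refl->H->L'->F->R'->G->plug->G
Char 3 ('E'): step: R->1, L=6; E->plug->E->R->C->L->A->refl->F->L'->D->R'->B->plug->B
Char 4 ('G'): step: R->2, L=6; G->plug->G->R->H->L->G->refl->E->L'->E->R'->C->plug->C
Char 5 ('D'): step: R->3, L=6; D->plug->D->R->C->L->A->refl->F->L'->D->R'->B->plug->B
Char 6 ('D'): step: R->4, L=6; D->plug->D->R->E->L->E->refl->G->L'->H->R'->B->plug->B
Char 7 ('D'): step: R->5, L=6; D->plug->D->R->E->L->E->refl->G->L'->H->R'->F->plug->F
Char 8 ('D'): step: R->6, L=6; D->plug->D->R->B->L->D->refl->B->L'->G->R'->E->plug->E
Char 9 ('C'): step: R->7, L=6; C->plug->C->R->A->L->C->refl->H->L'->F->R'->D->plug->D
Char 10 ('E'): step: R->0, L->7 (L advanced); E->plug->E->R->G->L->F->refl->A->L'->F->R'->G->plug->G
Final: ciphertext=BGBCBBFEDG, RIGHT=0, LEFT=7

Answer: BGBCBBFEDG 0 7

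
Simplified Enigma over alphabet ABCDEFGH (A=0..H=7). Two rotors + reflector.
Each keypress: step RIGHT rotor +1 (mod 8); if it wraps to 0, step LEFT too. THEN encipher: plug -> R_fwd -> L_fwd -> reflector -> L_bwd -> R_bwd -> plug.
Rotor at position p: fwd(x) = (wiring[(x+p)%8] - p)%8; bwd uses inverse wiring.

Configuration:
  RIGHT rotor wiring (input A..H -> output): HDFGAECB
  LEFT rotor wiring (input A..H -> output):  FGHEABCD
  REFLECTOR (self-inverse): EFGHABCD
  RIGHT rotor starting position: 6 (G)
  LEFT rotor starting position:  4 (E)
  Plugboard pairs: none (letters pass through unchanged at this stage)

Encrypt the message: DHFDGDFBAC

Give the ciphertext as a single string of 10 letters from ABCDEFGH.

Answer: HFBGAHHFGD

Derivation:
Char 1 ('D'): step: R->7, L=4; D->plug->D->R->G->L->D->refl->H->L'->D->R'->H->plug->H
Char 2 ('H'): step: R->0, L->5 (L advanced); H->plug->H->R->B->L->F->refl->B->L'->E->R'->F->plug->F
Char 3 ('F'): step: R->1, L=5; F->plug->F->R->B->L->F->refl->B->L'->E->R'->B->plug->B
Char 4 ('D'): step: R->2, L=5; D->plug->D->R->C->L->G->refl->C->L'->F->R'->G->plug->G
Char 5 ('G'): step: R->3, L=5; G->plug->G->R->A->L->E->refl->A->L'->D->R'->A->plug->A
Char 6 ('D'): step: R->4, L=5; D->plug->D->R->F->L->C->refl->G->L'->C->R'->H->plug->H
Char 7 ('F'): step: R->5, L=5; F->plug->F->R->A->L->E->refl->A->L'->D->R'->H->plug->H
Char 8 ('B'): step: R->6, L=5; B->plug->B->R->D->L->A->refl->E->L'->A->R'->F->plug->F
Char 9 ('A'): step: R->7, L=5; A->plug->A->R->C->L->G->refl->C->L'->F->R'->G->plug->G
Char 10 ('C'): step: R->0, L->6 (L advanced); C->plug->C->R->F->L->G->refl->C->L'->G->R'->D->plug->D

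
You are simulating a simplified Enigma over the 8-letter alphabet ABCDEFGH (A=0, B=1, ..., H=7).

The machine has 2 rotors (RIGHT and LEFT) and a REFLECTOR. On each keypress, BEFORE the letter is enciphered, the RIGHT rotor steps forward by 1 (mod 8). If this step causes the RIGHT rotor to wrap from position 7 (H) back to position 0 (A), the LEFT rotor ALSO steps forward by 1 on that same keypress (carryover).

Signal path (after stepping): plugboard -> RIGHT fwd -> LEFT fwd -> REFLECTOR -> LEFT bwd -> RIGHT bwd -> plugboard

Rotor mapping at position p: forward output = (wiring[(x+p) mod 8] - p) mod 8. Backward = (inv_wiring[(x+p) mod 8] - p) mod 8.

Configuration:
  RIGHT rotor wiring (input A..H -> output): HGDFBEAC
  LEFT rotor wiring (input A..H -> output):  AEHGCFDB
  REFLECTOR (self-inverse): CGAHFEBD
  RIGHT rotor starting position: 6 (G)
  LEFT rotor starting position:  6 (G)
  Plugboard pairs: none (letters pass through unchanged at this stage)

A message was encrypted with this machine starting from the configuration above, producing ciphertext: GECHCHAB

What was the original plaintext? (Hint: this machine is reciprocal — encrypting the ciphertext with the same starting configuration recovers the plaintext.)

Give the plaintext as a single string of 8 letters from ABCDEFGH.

Char 1 ('G'): step: R->7, L=6; G->plug->G->R->F->L->A->refl->C->L'->C->R'->F->plug->F
Char 2 ('E'): step: R->0, L->7 (L advanced); E->plug->E->R->B->L->B->refl->G->L'->G->R'->B->plug->B
Char 3 ('C'): step: R->1, L=7; C->plug->C->R->E->L->H->refl->D->L'->F->R'->A->plug->A
Char 4 ('H'): step: R->2, L=7; H->plug->H->R->E->L->H->refl->D->L'->F->R'->G->plug->G
Char 5 ('C'): step: R->3, L=7; C->plug->C->R->B->L->B->refl->G->L'->G->R'->B->plug->B
Char 6 ('H'): step: R->4, L=7; H->plug->H->R->B->L->B->refl->G->L'->G->R'->D->plug->D
Char 7 ('A'): step: R->5, L=7; A->plug->A->R->H->L->E->refl->F->L'->C->R'->D->plug->D
Char 8 ('B'): step: R->6, L=7; B->plug->B->R->E->L->H->refl->D->L'->F->R'->E->plug->E

Answer: FBAGBDDE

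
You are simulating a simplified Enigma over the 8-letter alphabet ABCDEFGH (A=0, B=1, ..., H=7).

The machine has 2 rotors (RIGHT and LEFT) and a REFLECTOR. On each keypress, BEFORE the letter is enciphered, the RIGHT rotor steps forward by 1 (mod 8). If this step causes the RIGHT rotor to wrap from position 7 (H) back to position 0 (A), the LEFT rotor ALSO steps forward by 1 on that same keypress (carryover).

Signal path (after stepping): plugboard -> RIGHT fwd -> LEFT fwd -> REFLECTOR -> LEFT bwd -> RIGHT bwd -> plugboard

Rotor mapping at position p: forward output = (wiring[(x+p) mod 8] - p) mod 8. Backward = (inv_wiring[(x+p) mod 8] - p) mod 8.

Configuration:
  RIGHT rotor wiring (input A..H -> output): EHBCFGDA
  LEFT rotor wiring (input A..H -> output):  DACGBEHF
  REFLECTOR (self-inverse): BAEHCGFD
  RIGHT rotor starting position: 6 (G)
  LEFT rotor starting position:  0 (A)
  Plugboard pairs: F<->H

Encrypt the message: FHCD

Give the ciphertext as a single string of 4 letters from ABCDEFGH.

Char 1 ('F'): step: R->7, L=0; F->plug->H->R->E->L->B->refl->A->L'->B->R'->A->plug->A
Char 2 ('H'): step: R->0, L->1 (L advanced); H->plug->F->R->G->L->E->refl->C->L'->H->R'->B->plug->B
Char 3 ('C'): step: R->1, L=1; C->plug->C->R->B->L->B->refl->A->L'->D->R'->H->plug->F
Char 4 ('D'): step: R->2, L=1; D->plug->D->R->E->L->D->refl->H->L'->A->R'->B->plug->B

Answer: ABFB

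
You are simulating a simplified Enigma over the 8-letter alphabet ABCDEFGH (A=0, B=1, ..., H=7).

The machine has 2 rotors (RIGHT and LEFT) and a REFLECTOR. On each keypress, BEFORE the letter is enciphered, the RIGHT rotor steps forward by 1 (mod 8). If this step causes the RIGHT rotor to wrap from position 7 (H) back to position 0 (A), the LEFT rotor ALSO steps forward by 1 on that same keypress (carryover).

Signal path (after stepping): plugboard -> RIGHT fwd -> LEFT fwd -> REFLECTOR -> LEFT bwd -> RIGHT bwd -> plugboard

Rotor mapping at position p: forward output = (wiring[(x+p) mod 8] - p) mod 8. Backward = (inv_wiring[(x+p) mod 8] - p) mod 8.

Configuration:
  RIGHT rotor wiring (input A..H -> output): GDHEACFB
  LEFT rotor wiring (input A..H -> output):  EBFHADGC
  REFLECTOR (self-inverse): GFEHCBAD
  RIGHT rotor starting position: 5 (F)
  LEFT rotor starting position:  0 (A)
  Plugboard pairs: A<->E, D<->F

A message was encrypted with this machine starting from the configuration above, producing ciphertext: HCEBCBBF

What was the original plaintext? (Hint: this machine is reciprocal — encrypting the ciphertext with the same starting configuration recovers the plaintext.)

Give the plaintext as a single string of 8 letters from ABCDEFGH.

Char 1 ('H'): step: R->6, L=0; H->plug->H->R->E->L->A->refl->G->L'->G->R'->F->plug->D
Char 2 ('C'): step: R->7, L=0; C->plug->C->R->E->L->A->refl->G->L'->G->R'->H->plug->H
Char 3 ('E'): step: R->0, L->1 (L advanced); E->plug->A->R->G->L->B->refl->F->L'->F->R'->G->plug->G
Char 4 ('B'): step: R->1, L=1; B->plug->B->R->G->L->B->refl->F->L'->F->R'->H->plug->H
Char 5 ('C'): step: R->2, L=1; C->plug->C->R->G->L->B->refl->F->L'->F->R'->A->plug->E
Char 6 ('B'): step: R->3, L=1; B->plug->B->R->F->L->F->refl->B->L'->G->R'->E->plug->A
Char 7 ('B'): step: R->4, L=1; B->plug->B->R->G->L->B->refl->F->L'->F->R'->D->plug->F
Char 8 ('F'): step: R->5, L=1; F->plug->D->R->B->L->E->refl->C->L'->E->R'->C->plug->C

Answer: DHGHEAFC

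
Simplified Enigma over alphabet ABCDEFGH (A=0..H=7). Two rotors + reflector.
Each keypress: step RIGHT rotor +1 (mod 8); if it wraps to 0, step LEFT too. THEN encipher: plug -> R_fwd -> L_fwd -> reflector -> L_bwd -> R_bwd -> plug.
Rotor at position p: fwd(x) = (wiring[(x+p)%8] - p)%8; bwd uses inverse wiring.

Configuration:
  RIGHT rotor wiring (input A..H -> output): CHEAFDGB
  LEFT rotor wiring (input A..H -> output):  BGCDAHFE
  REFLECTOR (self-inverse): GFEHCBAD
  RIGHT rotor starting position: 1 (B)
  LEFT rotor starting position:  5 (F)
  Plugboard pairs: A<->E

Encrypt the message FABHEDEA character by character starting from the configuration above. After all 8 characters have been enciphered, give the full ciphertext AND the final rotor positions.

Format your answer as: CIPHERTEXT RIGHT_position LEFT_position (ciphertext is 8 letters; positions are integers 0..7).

Char 1 ('F'): step: R->2, L=5; F->plug->F->R->H->L->D->refl->H->L'->C->R'->A->plug->E
Char 2 ('A'): step: R->3, L=5; A->plug->E->R->G->L->G->refl->A->L'->B->R'->H->plug->H
Char 3 ('B'): step: R->4, L=5; B->plug->B->R->H->L->D->refl->H->L'->C->R'->C->plug->C
Char 4 ('H'): step: R->5, L=5; H->plug->H->R->A->L->C->refl->E->L'->D->R'->G->plug->G
Char 5 ('E'): step: R->6, L=5; E->plug->A->R->A->L->C->refl->E->L'->D->R'->B->plug->B
Char 6 ('D'): step: R->7, L=5; D->plug->D->R->F->L->F->refl->B->L'->E->R'->G->plug->G
Char 7 ('E'): step: R->0, L->6 (L advanced); E->plug->A->R->C->L->D->refl->H->L'->A->R'->D->plug->D
Char 8 ('A'): step: R->1, L=6; A->plug->E->R->C->L->D->refl->H->L'->A->R'->G->plug->G
Final: ciphertext=EHCGBGDG, RIGHT=1, LEFT=6

Answer: EHCGBGDG 1 6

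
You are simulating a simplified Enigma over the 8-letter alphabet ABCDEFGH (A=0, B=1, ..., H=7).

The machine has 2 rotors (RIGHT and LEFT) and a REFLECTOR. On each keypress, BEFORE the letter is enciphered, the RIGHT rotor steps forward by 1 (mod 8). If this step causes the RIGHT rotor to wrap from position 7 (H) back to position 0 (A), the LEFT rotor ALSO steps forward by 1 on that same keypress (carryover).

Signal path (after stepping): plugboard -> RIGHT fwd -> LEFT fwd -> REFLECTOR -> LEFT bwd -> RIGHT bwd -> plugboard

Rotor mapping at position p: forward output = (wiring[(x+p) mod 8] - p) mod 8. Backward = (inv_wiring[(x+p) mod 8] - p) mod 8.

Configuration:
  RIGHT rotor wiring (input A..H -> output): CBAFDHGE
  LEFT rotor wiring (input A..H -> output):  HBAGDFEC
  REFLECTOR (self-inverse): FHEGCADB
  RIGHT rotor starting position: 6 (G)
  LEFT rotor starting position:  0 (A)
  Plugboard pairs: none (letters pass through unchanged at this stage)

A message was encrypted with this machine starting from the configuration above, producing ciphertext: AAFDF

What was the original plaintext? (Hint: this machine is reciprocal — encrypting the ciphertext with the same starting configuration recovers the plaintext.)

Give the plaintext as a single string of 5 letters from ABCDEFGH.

Answer: CCBHH

Derivation:
Char 1 ('A'): step: R->7, L=0; A->plug->A->R->F->L->F->refl->A->L'->C->R'->C->plug->C
Char 2 ('A'): step: R->0, L->1 (L advanced); A->plug->A->R->C->L->F->refl->A->L'->A->R'->C->plug->C
Char 3 ('F'): step: R->1, L=1; F->plug->F->R->F->L->D->refl->G->L'->H->R'->B->plug->B
Char 4 ('D'): step: R->2, L=1; D->plug->D->R->F->L->D->refl->G->L'->H->R'->H->plug->H
Char 5 ('F'): step: R->3, L=1; F->plug->F->R->H->L->G->refl->D->L'->F->R'->H->plug->H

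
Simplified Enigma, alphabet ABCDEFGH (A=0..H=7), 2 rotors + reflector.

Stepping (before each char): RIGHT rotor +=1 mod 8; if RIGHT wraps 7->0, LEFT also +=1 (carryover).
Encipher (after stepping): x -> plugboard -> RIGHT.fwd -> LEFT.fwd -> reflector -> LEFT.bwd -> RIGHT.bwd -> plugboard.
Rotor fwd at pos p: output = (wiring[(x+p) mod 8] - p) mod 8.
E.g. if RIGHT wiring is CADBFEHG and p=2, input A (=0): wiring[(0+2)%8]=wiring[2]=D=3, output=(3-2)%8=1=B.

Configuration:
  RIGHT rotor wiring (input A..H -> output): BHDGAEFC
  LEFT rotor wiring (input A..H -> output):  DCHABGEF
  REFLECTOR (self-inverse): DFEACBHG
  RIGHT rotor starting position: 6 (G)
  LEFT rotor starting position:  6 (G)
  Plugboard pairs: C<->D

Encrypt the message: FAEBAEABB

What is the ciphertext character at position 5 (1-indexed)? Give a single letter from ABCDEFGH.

Char 1 ('F'): step: R->7, L=6; F->plug->F->R->B->L->H->refl->G->L'->A->R'->C->plug->D
Char 2 ('A'): step: R->0, L->7 (L advanced); A->plug->A->R->B->L->E->refl->C->L'->F->R'->G->plug->G
Char 3 ('E'): step: R->1, L=7; E->plug->E->R->D->L->A->refl->D->L'->C->R'->B->plug->B
Char 4 ('B'): step: R->2, L=7; B->plug->B->R->E->L->B->refl->F->L'->H->R'->G->plug->G
Char 5 ('A'): step: R->3, L=7; A->plug->A->R->D->L->A->refl->D->L'->C->R'->D->plug->C

C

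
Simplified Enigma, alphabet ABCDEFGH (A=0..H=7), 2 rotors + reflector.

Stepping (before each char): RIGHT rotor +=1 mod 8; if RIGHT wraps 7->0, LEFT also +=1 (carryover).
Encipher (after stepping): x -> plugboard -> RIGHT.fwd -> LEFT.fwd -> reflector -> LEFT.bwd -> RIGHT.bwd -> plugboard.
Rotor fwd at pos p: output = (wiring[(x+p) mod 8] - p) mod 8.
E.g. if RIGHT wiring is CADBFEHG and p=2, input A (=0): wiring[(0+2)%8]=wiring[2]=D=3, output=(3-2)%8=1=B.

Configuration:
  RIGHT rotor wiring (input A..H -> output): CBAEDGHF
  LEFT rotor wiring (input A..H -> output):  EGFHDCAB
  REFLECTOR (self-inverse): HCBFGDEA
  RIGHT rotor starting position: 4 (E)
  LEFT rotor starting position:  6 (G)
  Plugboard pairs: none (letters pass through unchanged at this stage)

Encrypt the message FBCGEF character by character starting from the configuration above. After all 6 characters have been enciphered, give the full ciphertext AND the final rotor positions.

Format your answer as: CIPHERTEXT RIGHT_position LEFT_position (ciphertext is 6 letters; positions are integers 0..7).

Char 1 ('F'): step: R->5, L=6; F->plug->F->R->D->L->A->refl->H->L'->E->R'->E->plug->E
Char 2 ('B'): step: R->6, L=6; B->plug->B->R->H->L->E->refl->G->L'->C->R'->E->plug->E
Char 3 ('C'): step: R->7, L=6; C->plug->C->R->C->L->G->refl->E->L'->H->R'->G->plug->G
Char 4 ('G'): step: R->0, L->7 (L advanced); G->plug->G->R->H->L->B->refl->C->L'->A->R'->C->plug->C
Char 5 ('E'): step: R->1, L=7; E->plug->E->R->F->L->E->refl->G->L'->D->R'->C->plug->C
Char 6 ('F'): step: R->2, L=7; F->plug->F->R->D->L->G->refl->E->L'->F->R'->E->plug->E
Final: ciphertext=EEGCCE, RIGHT=2, LEFT=7

Answer: EEGCCE 2 7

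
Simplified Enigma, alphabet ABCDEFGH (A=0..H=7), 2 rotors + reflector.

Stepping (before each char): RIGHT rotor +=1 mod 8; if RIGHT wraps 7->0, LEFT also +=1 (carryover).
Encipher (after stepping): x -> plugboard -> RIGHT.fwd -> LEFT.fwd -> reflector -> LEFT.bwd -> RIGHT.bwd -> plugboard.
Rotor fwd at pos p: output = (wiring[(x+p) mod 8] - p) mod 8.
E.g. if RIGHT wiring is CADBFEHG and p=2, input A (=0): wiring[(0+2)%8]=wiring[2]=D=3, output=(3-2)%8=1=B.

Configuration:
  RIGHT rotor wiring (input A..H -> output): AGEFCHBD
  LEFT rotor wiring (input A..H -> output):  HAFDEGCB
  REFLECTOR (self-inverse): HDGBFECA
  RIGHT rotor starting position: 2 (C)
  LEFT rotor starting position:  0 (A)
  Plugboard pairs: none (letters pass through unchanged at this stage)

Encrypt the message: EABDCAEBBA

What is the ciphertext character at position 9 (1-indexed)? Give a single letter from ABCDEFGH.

Char 1 ('E'): step: R->3, L=0; E->plug->E->R->A->L->H->refl->A->L'->B->R'->H->plug->H
Char 2 ('A'): step: R->4, L=0; A->plug->A->R->G->L->C->refl->G->L'->F->R'->C->plug->C
Char 3 ('B'): step: R->5, L=0; B->plug->B->R->E->L->E->refl->F->L'->C->R'->A->plug->A
Char 4 ('D'): step: R->6, L=0; D->plug->D->R->A->L->H->refl->A->L'->B->R'->H->plug->H
Char 5 ('C'): step: R->7, L=0; C->plug->C->R->H->L->B->refl->D->L'->D->R'->F->plug->F
Char 6 ('A'): step: R->0, L->1 (L advanced); A->plug->A->R->A->L->H->refl->A->L'->G->R'->B->plug->B
Char 7 ('E'): step: R->1, L=1; E->plug->E->R->G->L->A->refl->H->L'->A->R'->F->plug->F
Char 8 ('B'): step: R->2, L=1; B->plug->B->R->D->L->D->refl->B->L'->F->R'->D->plug->D
Char 9 ('B'): step: R->3, L=1; B->plug->B->R->H->L->G->refl->C->L'->C->R'->A->plug->A

A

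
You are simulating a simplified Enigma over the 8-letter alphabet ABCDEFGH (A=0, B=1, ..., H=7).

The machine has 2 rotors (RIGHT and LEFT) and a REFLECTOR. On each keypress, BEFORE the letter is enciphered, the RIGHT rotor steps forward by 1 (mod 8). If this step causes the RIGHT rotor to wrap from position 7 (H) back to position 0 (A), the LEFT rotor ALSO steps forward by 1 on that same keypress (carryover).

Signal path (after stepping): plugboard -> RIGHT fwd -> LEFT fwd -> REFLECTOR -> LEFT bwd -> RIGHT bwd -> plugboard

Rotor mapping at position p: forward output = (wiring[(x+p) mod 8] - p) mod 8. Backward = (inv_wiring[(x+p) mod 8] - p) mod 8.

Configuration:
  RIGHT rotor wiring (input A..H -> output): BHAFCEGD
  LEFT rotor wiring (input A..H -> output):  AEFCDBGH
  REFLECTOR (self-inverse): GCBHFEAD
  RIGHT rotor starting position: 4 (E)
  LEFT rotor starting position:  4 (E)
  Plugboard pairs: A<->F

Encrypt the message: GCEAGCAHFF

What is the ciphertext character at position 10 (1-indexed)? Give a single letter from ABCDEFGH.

Char 1 ('G'): step: R->5, L=4; G->plug->G->R->A->L->H->refl->D->L'->D->R'->F->plug->A
Char 2 ('C'): step: R->6, L=4; C->plug->C->R->D->L->D->refl->H->L'->A->R'->A->plug->F
Char 3 ('E'): step: R->7, L=4; E->plug->E->R->G->L->B->refl->C->L'->C->R'->B->plug->B
Char 4 ('A'): step: R->0, L->5 (L advanced); A->plug->F->R->E->L->H->refl->D->L'->D->R'->H->plug->H
Char 5 ('G'): step: R->1, L=5; G->plug->G->R->C->L->C->refl->B->L'->B->R'->D->plug->D
Char 6 ('C'): step: R->2, L=5; C->plug->C->R->A->L->E->refl->F->L'->G->R'->A->plug->F
Char 7 ('A'): step: R->3, L=5; A->plug->F->R->G->L->F->refl->E->L'->A->R'->E->plug->E
Char 8 ('H'): step: R->4, L=5; H->plug->H->R->B->L->B->refl->C->L'->C->R'->C->plug->C
Char 9 ('F'): step: R->5, L=5; F->plug->A->R->H->L->G->refl->A->L'->F->R'->H->plug->H
Char 10 ('F'): step: R->6, L=5; F->plug->A->R->A->L->E->refl->F->L'->G->R'->H->plug->H

H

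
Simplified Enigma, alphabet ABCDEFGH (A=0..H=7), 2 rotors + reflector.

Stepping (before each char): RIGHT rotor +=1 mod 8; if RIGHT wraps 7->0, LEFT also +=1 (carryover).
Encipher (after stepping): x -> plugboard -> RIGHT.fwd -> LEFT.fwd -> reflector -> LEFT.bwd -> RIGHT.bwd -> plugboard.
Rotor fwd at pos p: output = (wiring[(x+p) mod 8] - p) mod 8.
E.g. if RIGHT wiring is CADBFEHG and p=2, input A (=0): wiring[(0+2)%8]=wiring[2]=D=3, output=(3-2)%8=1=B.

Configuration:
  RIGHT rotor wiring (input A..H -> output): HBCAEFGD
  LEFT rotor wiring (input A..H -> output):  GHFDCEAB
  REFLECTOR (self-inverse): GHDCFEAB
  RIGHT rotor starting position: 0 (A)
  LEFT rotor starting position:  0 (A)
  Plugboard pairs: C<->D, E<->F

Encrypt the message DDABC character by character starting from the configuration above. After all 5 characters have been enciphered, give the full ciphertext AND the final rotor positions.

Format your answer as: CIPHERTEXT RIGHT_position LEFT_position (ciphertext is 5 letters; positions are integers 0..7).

Answer: BGDCE 5 0

Derivation:
Char 1 ('D'): step: R->1, L=0; D->plug->C->R->H->L->B->refl->H->L'->B->R'->B->plug->B
Char 2 ('D'): step: R->2, L=0; D->plug->C->R->C->L->F->refl->E->L'->F->R'->G->plug->G
Char 3 ('A'): step: R->3, L=0; A->plug->A->R->F->L->E->refl->F->L'->C->R'->C->plug->D
Char 4 ('B'): step: R->4, L=0; B->plug->B->R->B->L->H->refl->B->L'->H->R'->D->plug->C
Char 5 ('C'): step: R->5, L=0; C->plug->D->R->C->L->F->refl->E->L'->F->R'->F->plug->E
Final: ciphertext=BGDCE, RIGHT=5, LEFT=0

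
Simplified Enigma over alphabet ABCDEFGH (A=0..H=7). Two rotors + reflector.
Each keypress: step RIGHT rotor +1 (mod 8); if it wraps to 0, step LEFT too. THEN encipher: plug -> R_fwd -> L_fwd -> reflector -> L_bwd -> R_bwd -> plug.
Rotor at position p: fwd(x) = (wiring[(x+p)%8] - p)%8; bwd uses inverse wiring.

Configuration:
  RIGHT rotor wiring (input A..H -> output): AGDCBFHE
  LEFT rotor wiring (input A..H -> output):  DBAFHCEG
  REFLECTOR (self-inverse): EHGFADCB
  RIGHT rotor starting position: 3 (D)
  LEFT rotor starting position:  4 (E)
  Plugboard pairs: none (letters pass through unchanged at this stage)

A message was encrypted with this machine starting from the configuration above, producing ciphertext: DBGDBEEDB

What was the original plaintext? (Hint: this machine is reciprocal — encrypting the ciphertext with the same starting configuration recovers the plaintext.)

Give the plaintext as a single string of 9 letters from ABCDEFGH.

Answer: AFACHFBBF

Derivation:
Char 1 ('D'): step: R->4, L=4; D->plug->D->R->A->L->D->refl->F->L'->F->R'->A->plug->A
Char 2 ('B'): step: R->5, L=4; B->plug->B->R->C->L->A->refl->E->L'->G->R'->F->plug->F
Char 3 ('G'): step: R->6, L=4; G->plug->G->R->D->L->C->refl->G->L'->B->R'->A->plug->A
Char 4 ('D'): step: R->7, L=4; D->plug->D->R->E->L->H->refl->B->L'->H->R'->C->plug->C
Char 5 ('B'): step: R->0, L->5 (L advanced); B->plug->B->R->G->L->A->refl->E->L'->E->R'->H->plug->H
Char 6 ('E'): step: R->1, L=5; E->plug->E->R->E->L->E->refl->A->L'->G->R'->F->plug->F
Char 7 ('E'): step: R->2, L=5; E->plug->E->R->F->L->D->refl->F->L'->A->R'->B->plug->B
Char 8 ('D'): step: R->3, L=5; D->plug->D->R->E->L->E->refl->A->L'->G->R'->B->plug->B
Char 9 ('B'): step: R->4, L=5; B->plug->B->R->B->L->H->refl->B->L'->C->R'->F->plug->F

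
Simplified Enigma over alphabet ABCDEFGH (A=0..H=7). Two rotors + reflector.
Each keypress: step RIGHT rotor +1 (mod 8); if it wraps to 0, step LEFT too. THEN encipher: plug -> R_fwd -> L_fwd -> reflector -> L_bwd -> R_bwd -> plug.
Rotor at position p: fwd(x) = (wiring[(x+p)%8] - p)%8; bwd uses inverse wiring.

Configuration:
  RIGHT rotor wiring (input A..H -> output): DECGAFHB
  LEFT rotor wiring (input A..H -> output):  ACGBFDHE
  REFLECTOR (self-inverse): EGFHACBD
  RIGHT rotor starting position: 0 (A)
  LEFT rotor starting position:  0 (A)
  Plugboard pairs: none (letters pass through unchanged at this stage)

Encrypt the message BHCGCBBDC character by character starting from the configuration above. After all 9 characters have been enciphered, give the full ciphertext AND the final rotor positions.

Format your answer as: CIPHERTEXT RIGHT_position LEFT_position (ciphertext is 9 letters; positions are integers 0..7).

Answer: EDADGGFGG 1 1

Derivation:
Char 1 ('B'): step: R->1, L=0; B->plug->B->R->B->L->C->refl->F->L'->E->R'->E->plug->E
Char 2 ('H'): step: R->2, L=0; H->plug->H->R->C->L->G->refl->B->L'->D->R'->D->plug->D
Char 3 ('C'): step: R->3, L=0; C->plug->C->R->C->L->G->refl->B->L'->D->R'->A->plug->A
Char 4 ('G'): step: R->4, L=0; G->plug->G->R->G->L->H->refl->D->L'->F->R'->D->plug->D
Char 5 ('C'): step: R->5, L=0; C->plug->C->R->E->L->F->refl->C->L'->B->R'->G->plug->G
Char 6 ('B'): step: R->6, L=0; B->plug->B->R->D->L->B->refl->G->L'->C->R'->G->plug->G
Char 7 ('B'): step: R->7, L=0; B->plug->B->R->E->L->F->refl->C->L'->B->R'->F->plug->F
Char 8 ('D'): step: R->0, L->1 (L advanced); D->plug->D->R->G->L->D->refl->H->L'->H->R'->G->plug->G
Char 9 ('C'): step: R->1, L=1; C->plug->C->R->F->L->G->refl->B->L'->A->R'->G->plug->G
Final: ciphertext=EDADGGFGG, RIGHT=1, LEFT=1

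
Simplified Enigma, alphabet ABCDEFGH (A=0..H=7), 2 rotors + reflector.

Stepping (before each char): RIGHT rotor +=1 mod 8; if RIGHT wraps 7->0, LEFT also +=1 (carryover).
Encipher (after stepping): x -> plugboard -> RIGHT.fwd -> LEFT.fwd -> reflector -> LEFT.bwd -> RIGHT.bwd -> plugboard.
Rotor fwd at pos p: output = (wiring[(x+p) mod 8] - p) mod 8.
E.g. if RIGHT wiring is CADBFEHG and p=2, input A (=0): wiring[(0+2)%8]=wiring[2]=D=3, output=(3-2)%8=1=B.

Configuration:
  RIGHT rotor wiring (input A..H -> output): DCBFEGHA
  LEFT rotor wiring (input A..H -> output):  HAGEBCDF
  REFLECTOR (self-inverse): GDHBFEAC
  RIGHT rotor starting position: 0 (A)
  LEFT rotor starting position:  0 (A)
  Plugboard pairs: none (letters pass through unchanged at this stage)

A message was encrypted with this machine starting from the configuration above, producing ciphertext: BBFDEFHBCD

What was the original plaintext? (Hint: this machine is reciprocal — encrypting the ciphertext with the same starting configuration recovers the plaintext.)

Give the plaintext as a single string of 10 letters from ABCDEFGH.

Answer: EAEFGEFEHC

Derivation:
Char 1 ('B'): step: R->1, L=0; B->plug->B->R->A->L->H->refl->C->L'->F->R'->E->plug->E
Char 2 ('B'): step: R->2, L=0; B->plug->B->R->D->L->E->refl->F->L'->H->R'->A->plug->A
Char 3 ('F'): step: R->3, L=0; F->plug->F->R->A->L->H->refl->C->L'->F->R'->E->plug->E
Char 4 ('D'): step: R->4, L=0; D->plug->D->R->E->L->B->refl->D->L'->G->R'->F->plug->F
Char 5 ('E'): step: R->5, L=0; E->plug->E->R->F->L->C->refl->H->L'->A->R'->G->plug->G
Char 6 ('F'): step: R->6, L=0; F->plug->F->R->H->L->F->refl->E->L'->D->R'->E->plug->E
Char 7 ('H'): step: R->7, L=0; H->plug->H->R->A->L->H->refl->C->L'->F->R'->F->plug->F
Char 8 ('B'): step: R->0, L->1 (L advanced); B->plug->B->R->C->L->D->refl->B->L'->E->R'->E->plug->E
Char 9 ('C'): step: R->1, L=1; C->plug->C->R->E->L->B->refl->D->L'->C->R'->H->plug->H
Char 10 ('D'): step: R->2, L=1; D->plug->D->R->E->L->B->refl->D->L'->C->R'->C->plug->C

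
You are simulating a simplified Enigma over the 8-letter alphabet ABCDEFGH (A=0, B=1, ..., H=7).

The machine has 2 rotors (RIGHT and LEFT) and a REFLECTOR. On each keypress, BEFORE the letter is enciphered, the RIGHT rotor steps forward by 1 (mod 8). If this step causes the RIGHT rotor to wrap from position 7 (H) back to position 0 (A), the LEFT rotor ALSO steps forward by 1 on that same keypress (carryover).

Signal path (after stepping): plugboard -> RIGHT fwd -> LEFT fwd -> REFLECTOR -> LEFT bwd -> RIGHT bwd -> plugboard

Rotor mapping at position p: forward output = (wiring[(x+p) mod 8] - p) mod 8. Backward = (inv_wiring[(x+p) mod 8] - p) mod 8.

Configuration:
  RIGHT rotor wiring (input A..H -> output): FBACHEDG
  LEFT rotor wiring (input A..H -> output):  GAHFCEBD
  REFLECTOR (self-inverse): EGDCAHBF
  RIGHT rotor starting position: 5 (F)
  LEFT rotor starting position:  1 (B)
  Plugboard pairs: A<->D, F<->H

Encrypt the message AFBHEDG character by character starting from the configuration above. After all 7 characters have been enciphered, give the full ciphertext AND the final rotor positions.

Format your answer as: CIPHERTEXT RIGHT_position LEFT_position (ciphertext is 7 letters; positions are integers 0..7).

Answer: GBGAGFB 4 2

Derivation:
Char 1 ('A'): step: R->6, L=1; A->plug->D->R->D->L->B->refl->G->L'->B->R'->G->plug->G
Char 2 ('F'): step: R->7, L=1; F->plug->H->R->E->L->D->refl->C->L'->G->R'->B->plug->B
Char 3 ('B'): step: R->0, L->2 (L advanced); B->plug->B->R->B->L->D->refl->C->L'->D->R'->G->plug->G
Char 4 ('H'): step: R->1, L=2; H->plug->F->R->C->L->A->refl->E->L'->G->R'->D->plug->A
Char 5 ('E'): step: R->2, L=2; E->plug->E->R->B->L->D->refl->C->L'->D->R'->G->plug->G
Char 6 ('D'): step: R->3, L=2; D->plug->A->R->H->L->G->refl->B->L'->F->R'->H->plug->F
Char 7 ('G'): step: R->4, L=2; G->plug->G->R->E->L->H->refl->F->L'->A->R'->B->plug->B
Final: ciphertext=GBGAGFB, RIGHT=4, LEFT=2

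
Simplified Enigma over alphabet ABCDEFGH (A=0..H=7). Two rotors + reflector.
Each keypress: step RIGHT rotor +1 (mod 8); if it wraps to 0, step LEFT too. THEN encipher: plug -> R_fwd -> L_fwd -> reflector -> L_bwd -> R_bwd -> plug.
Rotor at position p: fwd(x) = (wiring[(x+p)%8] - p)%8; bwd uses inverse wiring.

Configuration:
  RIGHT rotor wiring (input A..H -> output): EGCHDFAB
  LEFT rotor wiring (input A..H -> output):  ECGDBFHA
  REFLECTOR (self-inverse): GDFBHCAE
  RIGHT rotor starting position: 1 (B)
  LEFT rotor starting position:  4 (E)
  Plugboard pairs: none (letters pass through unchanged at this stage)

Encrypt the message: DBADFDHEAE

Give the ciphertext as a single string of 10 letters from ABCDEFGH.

Answer: FEHBACABEB

Derivation:
Char 1 ('D'): step: R->2, L=4; D->plug->D->R->D->L->E->refl->H->L'->H->R'->F->plug->F
Char 2 ('B'): step: R->3, L=4; B->plug->B->R->A->L->F->refl->C->L'->G->R'->E->plug->E
Char 3 ('A'): step: R->4, L=4; A->plug->A->R->H->L->H->refl->E->L'->D->R'->H->plug->H
Char 4 ('D'): step: R->5, L=4; D->plug->D->R->H->L->H->refl->E->L'->D->R'->B->plug->B
Char 5 ('F'): step: R->6, L=4; F->plug->F->R->B->L->B->refl->D->L'->C->R'->A->plug->A
Char 6 ('D'): step: R->7, L=4; D->plug->D->R->D->L->E->refl->H->L'->H->R'->C->plug->C
Char 7 ('H'): step: R->0, L->5 (L advanced); H->plug->H->R->B->L->C->refl->F->L'->E->R'->A->plug->A
Char 8 ('E'): step: R->1, L=5; E->plug->E->R->E->L->F->refl->C->L'->B->R'->B->plug->B
Char 9 ('A'): step: R->2, L=5; A->plug->A->R->A->L->A->refl->G->L'->G->R'->E->plug->E
Char 10 ('E'): step: R->3, L=5; E->plug->E->R->G->L->G->refl->A->L'->A->R'->B->plug->B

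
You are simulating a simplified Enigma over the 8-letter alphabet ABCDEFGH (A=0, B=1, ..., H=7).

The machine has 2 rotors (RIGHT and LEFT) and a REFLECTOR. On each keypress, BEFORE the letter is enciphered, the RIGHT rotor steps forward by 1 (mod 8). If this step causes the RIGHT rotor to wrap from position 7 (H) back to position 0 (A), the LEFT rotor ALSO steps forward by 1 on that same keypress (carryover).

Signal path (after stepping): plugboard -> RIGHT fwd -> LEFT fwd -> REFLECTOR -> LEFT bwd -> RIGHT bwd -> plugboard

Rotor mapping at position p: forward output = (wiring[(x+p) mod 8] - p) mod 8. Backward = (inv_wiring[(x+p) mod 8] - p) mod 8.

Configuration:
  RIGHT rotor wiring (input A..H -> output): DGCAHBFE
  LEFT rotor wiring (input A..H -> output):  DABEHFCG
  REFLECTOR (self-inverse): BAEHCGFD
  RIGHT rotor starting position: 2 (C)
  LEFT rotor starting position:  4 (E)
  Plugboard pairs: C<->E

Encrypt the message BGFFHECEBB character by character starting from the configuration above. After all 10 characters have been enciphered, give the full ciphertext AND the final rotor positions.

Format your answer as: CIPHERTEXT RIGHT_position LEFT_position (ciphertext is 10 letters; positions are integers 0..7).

Char 1 ('B'): step: R->3, L=4; B->plug->B->R->E->L->H->refl->D->L'->A->R'->F->plug->F
Char 2 ('G'): step: R->4, L=4; G->plug->G->R->G->L->F->refl->G->L'->C->R'->F->plug->F
Char 3 ('F'): step: R->5, L=4; F->plug->F->R->F->L->E->refl->C->L'->D->R'->G->plug->G
Char 4 ('F'): step: R->6, L=4; F->plug->F->R->C->L->G->refl->F->L'->G->R'->B->plug->B
Char 5 ('H'): step: R->7, L=4; H->plug->H->R->G->L->F->refl->G->L'->C->R'->G->plug->G
Char 6 ('E'): step: R->0, L->5 (L advanced); E->plug->C->R->C->L->B->refl->A->L'->A->R'->D->plug->D
Char 7 ('C'): step: R->1, L=5; C->plug->E->R->A->L->A->refl->B->L'->C->R'->H->plug->H
Char 8 ('E'): step: R->2, L=5; E->plug->C->R->F->L->E->refl->C->L'->H->R'->D->plug->D
Char 9 ('B'): step: R->3, L=5; B->plug->B->R->E->L->D->refl->H->L'->G->R'->C->plug->E
Char 10 ('B'): step: R->4, L=5; B->plug->B->R->F->L->E->refl->C->L'->H->R'->E->plug->C
Final: ciphertext=FFGBGDHDEC, RIGHT=4, LEFT=5

Answer: FFGBGDHDEC 4 5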